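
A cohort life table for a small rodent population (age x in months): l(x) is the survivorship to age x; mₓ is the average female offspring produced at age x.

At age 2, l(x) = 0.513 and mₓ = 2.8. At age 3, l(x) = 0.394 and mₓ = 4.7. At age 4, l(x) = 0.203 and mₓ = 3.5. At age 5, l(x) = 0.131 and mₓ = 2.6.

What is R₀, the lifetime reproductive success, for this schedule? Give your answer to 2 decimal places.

4.34

R₀ = Σ l(x) mₓ:
  age 2: 0.513 × 2.8 = 1.4364
  age 3: 0.394 × 4.7 = 1.8518
  age 4: 0.203 × 3.5 = 0.7105
  age 5: 0.131 × 2.6 = 0.3406
R₀ = 1.4364 + 1.8518 + 0.7105 + 0.3406 = 4.3393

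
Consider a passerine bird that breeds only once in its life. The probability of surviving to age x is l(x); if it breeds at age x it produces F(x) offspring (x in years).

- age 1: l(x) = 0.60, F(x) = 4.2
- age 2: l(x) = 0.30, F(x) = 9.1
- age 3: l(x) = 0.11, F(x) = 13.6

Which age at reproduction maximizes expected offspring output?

Expected offspring if breeding at age x = l(x) × F(x):
  age 1: 0.60 × 4.2 = 2.520
  age 2: 0.30 × 9.1 = 2.730
  age 3: 0.11 × 13.6 = 1.496
Maximum at age 2 (2.730).

2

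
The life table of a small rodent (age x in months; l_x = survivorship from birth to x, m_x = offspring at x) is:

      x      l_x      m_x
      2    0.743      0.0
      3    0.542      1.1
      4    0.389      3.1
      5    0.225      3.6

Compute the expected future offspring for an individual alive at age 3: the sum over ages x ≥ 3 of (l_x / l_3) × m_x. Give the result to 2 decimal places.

l_3 = 0.542. Conditional survival from age 3 to x is l_x / l_3.
  x=3: (0.542/0.542) × 1.1 = 1.1000
  x=4: (0.389/0.542) × 3.1 = 2.2249
  x=5: (0.225/0.542) × 3.6 = 1.4945
Sum = 1.1000 + 2.2249 + 1.4945 = 4.8194

4.82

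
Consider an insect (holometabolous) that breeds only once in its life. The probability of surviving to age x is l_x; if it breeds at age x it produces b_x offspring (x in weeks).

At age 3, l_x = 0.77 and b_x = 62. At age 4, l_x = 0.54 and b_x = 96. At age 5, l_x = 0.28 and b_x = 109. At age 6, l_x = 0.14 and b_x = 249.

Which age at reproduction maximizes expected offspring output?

Expected offspring if breeding at age x = l_x × b_x:
  age 3: 0.77 × 62 = 47.740
  age 4: 0.54 × 96 = 51.840
  age 5: 0.28 × 109 = 30.520
  age 6: 0.14 × 249 = 34.860
Maximum at age 4 (51.840).

4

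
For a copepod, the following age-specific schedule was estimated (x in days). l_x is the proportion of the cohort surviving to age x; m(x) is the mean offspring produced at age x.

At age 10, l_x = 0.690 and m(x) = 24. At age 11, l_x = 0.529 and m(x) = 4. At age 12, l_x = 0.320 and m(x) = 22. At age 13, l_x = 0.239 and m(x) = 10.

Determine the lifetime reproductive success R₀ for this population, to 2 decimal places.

R₀ = Σ l_x m(x):
  age 10: 0.690 × 24 = 16.5600
  age 11: 0.529 × 4 = 2.1160
  age 12: 0.320 × 22 = 7.0400
  age 13: 0.239 × 10 = 2.3900
R₀ = 16.5600 + 2.1160 + 7.0400 + 2.3900 = 28.1060

28.11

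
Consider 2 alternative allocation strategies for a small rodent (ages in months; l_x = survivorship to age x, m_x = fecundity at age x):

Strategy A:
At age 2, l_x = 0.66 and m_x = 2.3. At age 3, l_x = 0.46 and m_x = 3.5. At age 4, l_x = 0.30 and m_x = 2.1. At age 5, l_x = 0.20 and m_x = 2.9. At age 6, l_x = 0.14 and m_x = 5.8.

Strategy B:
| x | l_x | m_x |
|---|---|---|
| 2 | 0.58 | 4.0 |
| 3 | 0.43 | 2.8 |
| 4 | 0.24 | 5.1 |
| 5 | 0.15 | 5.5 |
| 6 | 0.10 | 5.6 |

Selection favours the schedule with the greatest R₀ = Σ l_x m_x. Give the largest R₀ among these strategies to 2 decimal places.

6.13

Strategy A: R₀ = 0.66×2.3 + 0.46×3.5 + 0.30×2.1 + 0.20×2.9 + 0.14×5.8 = 5.1500
Strategy B: R₀ = 0.58×4.0 + 0.43×2.8 + 0.24×5.1 + 0.15×5.5 + 0.10×5.6 = 6.1330
Highest R₀: strategy B with 6.1330.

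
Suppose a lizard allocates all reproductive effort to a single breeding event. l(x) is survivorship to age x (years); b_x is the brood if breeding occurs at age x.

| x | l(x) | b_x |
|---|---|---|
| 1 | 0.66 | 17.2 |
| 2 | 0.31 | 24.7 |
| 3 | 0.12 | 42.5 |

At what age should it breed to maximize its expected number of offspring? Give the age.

1

Expected offspring if breeding at age x = l(x) × b_x:
  age 1: 0.66 × 17.2 = 11.352
  age 2: 0.31 × 24.7 = 7.657
  age 3: 0.12 × 42.5 = 5.100
Maximum at age 1 (11.352).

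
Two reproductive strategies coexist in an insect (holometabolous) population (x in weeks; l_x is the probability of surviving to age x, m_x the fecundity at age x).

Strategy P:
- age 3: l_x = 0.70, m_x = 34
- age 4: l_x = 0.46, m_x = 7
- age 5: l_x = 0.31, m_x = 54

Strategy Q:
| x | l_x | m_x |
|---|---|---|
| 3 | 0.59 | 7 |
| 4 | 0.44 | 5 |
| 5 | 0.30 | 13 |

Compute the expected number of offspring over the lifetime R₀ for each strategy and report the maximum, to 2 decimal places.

Strategy P: R₀ = 0.70×34 + 0.46×7 + 0.31×54 = 43.7600
Strategy Q: R₀ = 0.59×7 + 0.44×5 + 0.30×13 = 10.2300
Highest R₀: strategy P with 43.7600.

43.76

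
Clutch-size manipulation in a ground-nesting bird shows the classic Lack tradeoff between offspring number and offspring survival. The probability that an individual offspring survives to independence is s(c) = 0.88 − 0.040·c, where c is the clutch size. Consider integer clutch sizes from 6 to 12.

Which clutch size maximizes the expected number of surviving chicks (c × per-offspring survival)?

11

Expected surviving chicks = c × s(c):
  c=6: 6 × 0.640 = 3.840
  c=7: 7 × 0.600 = 4.200
  c=8: 8 × 0.560 = 4.480
  c=9: 9 × 0.520 = 4.680
  c=10: 10 × 0.480 = 4.800
  c=11: 11 × 0.440 = 4.840
  c=12: 12 × 0.400 = 4.800
Maximum at c = 11 (4.840 surviving chicks).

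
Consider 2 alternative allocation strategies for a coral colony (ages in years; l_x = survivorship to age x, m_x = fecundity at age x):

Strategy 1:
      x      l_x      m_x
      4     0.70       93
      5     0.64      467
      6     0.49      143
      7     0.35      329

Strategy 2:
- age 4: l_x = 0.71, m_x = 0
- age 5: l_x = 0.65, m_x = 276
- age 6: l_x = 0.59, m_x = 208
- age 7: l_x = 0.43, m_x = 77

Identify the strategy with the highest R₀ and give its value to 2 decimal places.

Strategy 1: R₀ = 0.70×93 + 0.64×467 + 0.49×143 + 0.35×329 = 549.2000
Strategy 2: R₀ = 0.71×0 + 0.65×276 + 0.59×208 + 0.43×77 = 335.2300
Highest R₀: strategy 1 with 549.2000.

549.20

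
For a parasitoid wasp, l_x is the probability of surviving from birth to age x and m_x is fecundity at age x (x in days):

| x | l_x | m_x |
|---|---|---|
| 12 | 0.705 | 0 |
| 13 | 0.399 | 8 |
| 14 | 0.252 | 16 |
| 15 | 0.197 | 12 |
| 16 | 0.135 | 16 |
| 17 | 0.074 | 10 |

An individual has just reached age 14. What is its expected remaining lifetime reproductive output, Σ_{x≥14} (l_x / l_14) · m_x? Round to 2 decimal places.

36.89

l_14 = 0.252. Conditional survival from age 14 to x is l_x / l_14.
  x=14: (0.252/0.252) × 16 = 16.0000
  x=15: (0.197/0.252) × 12 = 9.3810
  x=16: (0.135/0.252) × 16 = 8.5714
  x=17: (0.074/0.252) × 10 = 2.9365
Sum = 16.0000 + 9.3810 + 8.5714 + 2.9365 = 36.8889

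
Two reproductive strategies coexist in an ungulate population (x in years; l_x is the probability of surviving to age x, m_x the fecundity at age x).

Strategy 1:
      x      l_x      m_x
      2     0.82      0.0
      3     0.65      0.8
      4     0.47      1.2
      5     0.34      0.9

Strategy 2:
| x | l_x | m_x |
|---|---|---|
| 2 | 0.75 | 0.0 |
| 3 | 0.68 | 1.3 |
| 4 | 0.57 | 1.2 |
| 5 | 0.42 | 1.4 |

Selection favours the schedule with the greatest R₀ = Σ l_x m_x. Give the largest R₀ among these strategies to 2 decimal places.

Strategy 1: R₀ = 0.82×0.0 + 0.65×0.8 + 0.47×1.2 + 0.34×0.9 = 1.3900
Strategy 2: R₀ = 0.75×0.0 + 0.68×1.3 + 0.57×1.2 + 0.42×1.4 = 2.1560
Highest R₀: strategy 2 with 2.1560.

2.16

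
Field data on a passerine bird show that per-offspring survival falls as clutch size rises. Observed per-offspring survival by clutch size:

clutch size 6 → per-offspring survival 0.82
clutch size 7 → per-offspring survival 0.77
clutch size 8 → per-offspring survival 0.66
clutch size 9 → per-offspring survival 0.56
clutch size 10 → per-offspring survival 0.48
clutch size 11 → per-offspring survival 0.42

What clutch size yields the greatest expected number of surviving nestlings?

Expected surviving nestlings = c × s(c):
  c=6: 6 × 0.82 = 4.920
  c=7: 7 × 0.77 = 5.390
  c=8: 8 × 0.66 = 5.280
  c=9: 9 × 0.56 = 5.040
  c=10: 10 × 0.48 = 4.800
  c=11: 11 × 0.42 = 4.620
Maximum at c = 7 (5.390 surviving nestlings).

7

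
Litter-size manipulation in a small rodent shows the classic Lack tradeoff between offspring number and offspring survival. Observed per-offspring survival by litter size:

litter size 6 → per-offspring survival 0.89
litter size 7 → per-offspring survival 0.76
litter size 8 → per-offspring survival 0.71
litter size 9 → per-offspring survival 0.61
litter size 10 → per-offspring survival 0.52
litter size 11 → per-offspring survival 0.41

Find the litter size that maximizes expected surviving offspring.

Expected surviving offspring = c × s(c):
  c=6: 6 × 0.89 = 5.340
  c=7: 7 × 0.76 = 5.320
  c=8: 8 × 0.71 = 5.680
  c=9: 9 × 0.61 = 5.490
  c=10: 10 × 0.52 = 5.200
  c=11: 11 × 0.41 = 4.510
Maximum at c = 8 (5.680 surviving offspring).

8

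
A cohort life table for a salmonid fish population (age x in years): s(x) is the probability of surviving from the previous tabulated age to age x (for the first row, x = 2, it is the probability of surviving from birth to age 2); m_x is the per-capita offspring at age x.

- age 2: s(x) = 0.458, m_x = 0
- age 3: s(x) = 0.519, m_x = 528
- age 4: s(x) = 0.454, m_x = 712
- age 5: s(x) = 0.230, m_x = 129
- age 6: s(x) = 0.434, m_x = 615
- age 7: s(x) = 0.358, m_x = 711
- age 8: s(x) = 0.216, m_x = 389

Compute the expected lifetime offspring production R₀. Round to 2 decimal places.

215.24

Survivorship from birth: l_x = s_2·s_3·…·s_x.
  l_2 = 0.45800
  l_3 = 0.23770
  l_4 = 0.10792
  l_5 = 0.02482
  l_6 = 0.01077
  l_7 = 0.00386
  l_8 = 0.00083
R₀ = Σ l_x m_x:
  age 2: 0.45800 × 0 = 0.0000
  age 3: 0.23770 × 528 = 125.5056
  age 4: 0.10792 × 712 = 76.8390
  age 5: 0.02482 × 129 = 3.2018
  age 6: 0.01077 × 615 = 6.6235
  age 7: 0.00386 × 711 = 2.7445
  age 8: 0.00083 × 389 = 0.3229
R₀ = 0.0000 + 125.5056 + 76.8390 + 3.2018 + 6.6235 + 2.7445 + 0.3229 = 215.2373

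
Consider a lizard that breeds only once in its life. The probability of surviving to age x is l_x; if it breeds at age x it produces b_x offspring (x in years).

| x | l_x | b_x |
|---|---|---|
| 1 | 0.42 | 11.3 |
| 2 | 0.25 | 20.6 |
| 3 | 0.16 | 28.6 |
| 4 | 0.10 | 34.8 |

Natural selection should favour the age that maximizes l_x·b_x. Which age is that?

Expected offspring if breeding at age x = l_x × b_x:
  age 1: 0.42 × 11.3 = 4.746
  age 2: 0.25 × 20.6 = 5.150
  age 3: 0.16 × 28.6 = 4.576
  age 4: 0.10 × 34.8 = 3.480
Maximum at age 2 (5.150).

2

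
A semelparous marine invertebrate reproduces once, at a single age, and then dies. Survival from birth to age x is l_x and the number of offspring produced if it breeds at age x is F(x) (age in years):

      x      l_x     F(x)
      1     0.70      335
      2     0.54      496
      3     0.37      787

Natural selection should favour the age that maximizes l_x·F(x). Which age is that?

Expected offspring if breeding at age x = l_x × F(x):
  age 1: 0.70 × 335 = 234.500
  age 2: 0.54 × 496 = 267.840
  age 3: 0.37 × 787 = 291.190
Maximum at age 3 (291.190).

3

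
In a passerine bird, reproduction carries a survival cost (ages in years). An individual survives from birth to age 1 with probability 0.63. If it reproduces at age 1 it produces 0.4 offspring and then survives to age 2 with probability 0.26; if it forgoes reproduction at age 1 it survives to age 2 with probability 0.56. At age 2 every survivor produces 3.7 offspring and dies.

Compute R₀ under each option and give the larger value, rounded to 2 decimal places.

1.31

breed at age 1: R₀ = 0.63 × (0.4 + 0.26 × 3.7) = 0.63 × 1.3620 = 0.8581
delay to age 2: R₀ = 0.63 × (0.56 × 3.7) = 0.63 × 2.0720 = 1.3054
Higher: delay to age 2 (1.3054).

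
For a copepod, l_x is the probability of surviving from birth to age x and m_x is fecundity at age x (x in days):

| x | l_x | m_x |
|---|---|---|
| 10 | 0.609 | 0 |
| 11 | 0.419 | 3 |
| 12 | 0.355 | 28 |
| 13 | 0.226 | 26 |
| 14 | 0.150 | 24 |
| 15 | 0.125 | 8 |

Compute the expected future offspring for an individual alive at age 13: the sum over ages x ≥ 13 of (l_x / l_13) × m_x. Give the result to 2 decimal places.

l_13 = 0.226. Conditional survival from age 13 to x is l_x / l_13.
  x=13: (0.226/0.226) × 26 = 26.0000
  x=14: (0.150/0.226) × 24 = 15.9292
  x=15: (0.125/0.226) × 8 = 4.4248
Sum = 26.0000 + 15.9292 + 4.4248 = 46.3540

46.35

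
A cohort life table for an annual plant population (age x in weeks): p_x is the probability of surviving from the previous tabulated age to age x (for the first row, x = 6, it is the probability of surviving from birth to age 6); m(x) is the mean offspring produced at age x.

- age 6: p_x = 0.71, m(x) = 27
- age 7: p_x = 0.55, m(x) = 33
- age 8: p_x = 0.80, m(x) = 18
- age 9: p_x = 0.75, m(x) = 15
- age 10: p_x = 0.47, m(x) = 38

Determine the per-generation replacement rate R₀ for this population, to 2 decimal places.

45.38

Survivorship from birth: l_x = p_6·p_7·…·p_x.
  l_6 = 0.71000
  l_7 = 0.39050
  l_8 = 0.31240
  l_9 = 0.23430
  l_10 = 0.11012
R₀ = Σ l_x m(x):
  age 6: 0.71000 × 27 = 19.1700
  age 7: 0.39050 × 33 = 12.8865
  age 8: 0.31240 × 18 = 5.6232
  age 9: 0.23430 × 15 = 3.5145
  age 10: 0.11012 × 38 = 4.1846
R₀ = 19.1700 + 12.8865 + 5.6232 + 3.5145 + 4.1846 = 45.3788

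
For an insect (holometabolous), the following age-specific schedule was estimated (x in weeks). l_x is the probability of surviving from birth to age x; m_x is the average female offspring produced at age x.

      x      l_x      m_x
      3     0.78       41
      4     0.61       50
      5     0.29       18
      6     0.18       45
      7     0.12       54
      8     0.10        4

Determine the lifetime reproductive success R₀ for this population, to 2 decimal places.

R₀ = Σ l_x m_x:
  age 3: 0.78 × 41 = 31.9800
  age 4: 0.61 × 50 = 30.5000
  age 5: 0.29 × 18 = 5.2200
  age 6: 0.18 × 45 = 8.1000
  age 7: 0.12 × 54 = 6.4800
  age 8: 0.10 × 4 = 0.4000
R₀ = 31.9800 + 30.5000 + 5.2200 + 8.1000 + 6.4800 + 0.4000 = 82.6800

82.68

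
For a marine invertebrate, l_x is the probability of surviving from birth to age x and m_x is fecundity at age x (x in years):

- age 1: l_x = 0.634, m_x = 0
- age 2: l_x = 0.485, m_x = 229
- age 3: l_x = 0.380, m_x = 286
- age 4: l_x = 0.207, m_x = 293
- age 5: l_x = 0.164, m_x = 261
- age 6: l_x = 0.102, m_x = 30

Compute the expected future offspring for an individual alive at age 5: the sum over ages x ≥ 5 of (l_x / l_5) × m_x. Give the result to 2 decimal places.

279.66

l_5 = 0.164. Conditional survival from age 5 to x is l_x / l_5.
  x=5: (0.164/0.164) × 261 = 261.0000
  x=6: (0.102/0.164) × 30 = 18.6585
Sum = 261.0000 + 18.6585 = 279.6585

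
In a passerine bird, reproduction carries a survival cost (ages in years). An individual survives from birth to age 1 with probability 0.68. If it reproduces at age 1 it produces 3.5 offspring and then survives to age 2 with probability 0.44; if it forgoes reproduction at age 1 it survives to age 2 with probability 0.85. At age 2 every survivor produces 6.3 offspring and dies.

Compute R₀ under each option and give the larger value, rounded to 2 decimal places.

breed at age 1: R₀ = 0.68 × (3.5 + 0.44 × 6.3) = 0.68 × 6.2720 = 4.2650
delay to age 2: R₀ = 0.68 × (0.85 × 6.3) = 0.68 × 5.3550 = 3.6414
Higher: breed at age 1 (4.2650).

4.26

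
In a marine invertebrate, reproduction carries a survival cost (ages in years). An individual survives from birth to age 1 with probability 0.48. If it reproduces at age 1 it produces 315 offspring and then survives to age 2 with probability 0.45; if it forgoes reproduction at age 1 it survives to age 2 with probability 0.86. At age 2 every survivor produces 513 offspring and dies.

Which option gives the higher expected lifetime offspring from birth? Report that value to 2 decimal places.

262.01

breed at age 1: R₀ = 0.48 × (315 + 0.45 × 513) = 0.48 × 545.8500 = 262.0080
delay to age 2: R₀ = 0.48 × (0.86 × 513) = 0.48 × 441.1800 = 211.7664
Higher: breed at age 1 (262.0080).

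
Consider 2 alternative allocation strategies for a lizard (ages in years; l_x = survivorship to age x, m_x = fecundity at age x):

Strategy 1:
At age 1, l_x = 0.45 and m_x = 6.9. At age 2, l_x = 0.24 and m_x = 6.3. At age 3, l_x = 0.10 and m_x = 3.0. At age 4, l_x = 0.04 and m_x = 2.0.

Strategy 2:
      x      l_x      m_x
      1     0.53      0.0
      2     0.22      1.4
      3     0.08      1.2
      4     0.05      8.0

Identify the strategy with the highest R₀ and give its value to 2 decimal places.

5.00

Strategy 1: R₀ = 0.45×6.9 + 0.24×6.3 + 0.10×3.0 + 0.04×2.0 = 4.9970
Strategy 2: R₀ = 0.53×0.0 + 0.22×1.4 + 0.08×1.2 + 0.05×8.0 = 0.8040
Highest R₀: strategy 1 with 4.9970.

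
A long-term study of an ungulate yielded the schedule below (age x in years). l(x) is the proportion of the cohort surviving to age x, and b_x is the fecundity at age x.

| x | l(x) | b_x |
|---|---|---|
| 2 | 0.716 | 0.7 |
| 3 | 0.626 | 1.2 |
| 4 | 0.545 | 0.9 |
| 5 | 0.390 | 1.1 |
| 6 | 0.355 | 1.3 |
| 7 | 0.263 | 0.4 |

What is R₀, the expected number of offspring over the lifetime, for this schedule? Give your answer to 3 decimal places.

R₀ = Σ l(x) b_x:
  age 2: 0.716 × 0.7 = 0.5012
  age 3: 0.626 × 1.2 = 0.7512
  age 4: 0.545 × 0.9 = 0.4905
  age 5: 0.390 × 1.1 = 0.4290
  age 6: 0.355 × 1.3 = 0.4615
  age 7: 0.263 × 0.4 = 0.1052
R₀ = 0.5012 + 0.7512 + 0.4905 + 0.4290 + 0.4615 + 0.1052 = 2.7386

2.739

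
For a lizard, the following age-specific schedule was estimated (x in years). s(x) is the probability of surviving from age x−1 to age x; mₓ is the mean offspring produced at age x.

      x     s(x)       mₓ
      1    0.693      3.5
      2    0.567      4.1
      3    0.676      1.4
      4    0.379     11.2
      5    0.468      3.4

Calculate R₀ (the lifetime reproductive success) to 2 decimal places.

Survivorship from birth: l_x = s_1·s_2·…·s_x.
  l_1 = 0.69300
  l_2 = 0.39293
  l_3 = 0.26562
  l_4 = 0.10067
  l_5 = 0.04711
R₀ = Σ l_x mₓ:
  age 1: 0.69300 × 3.5 = 2.4255
  age 2: 0.39293 × 4.1 = 1.6110
  age 3: 0.26562 × 1.4 = 0.3719
  age 4: 0.10067 × 11.2 = 1.1275
  age 5: 0.04711 × 3.4 = 0.1602
R₀ = 2.4255 + 1.6110 + 0.3719 + 1.1275 + 0.1602 = 5.6961

5.70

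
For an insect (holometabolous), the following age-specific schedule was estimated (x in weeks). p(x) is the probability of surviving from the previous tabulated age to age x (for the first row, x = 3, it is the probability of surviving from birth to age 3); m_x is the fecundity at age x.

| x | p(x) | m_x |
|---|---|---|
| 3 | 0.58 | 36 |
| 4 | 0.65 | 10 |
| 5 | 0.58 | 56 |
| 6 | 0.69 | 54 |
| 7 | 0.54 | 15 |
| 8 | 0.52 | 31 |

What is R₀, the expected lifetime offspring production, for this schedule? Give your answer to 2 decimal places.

47.58

Survivorship from birth: l_x = p_3·p_4·…·p_x.
  l_3 = 0.58000
  l_4 = 0.37700
  l_5 = 0.21866
  l_6 = 0.15088
  l_7 = 0.08147
  l_8 = 0.04237
R₀ = Σ l_x m_x:
  age 3: 0.58000 × 36 = 20.8800
  age 4: 0.37700 × 10 = 3.7700
  age 5: 0.21866 × 56 = 12.2450
  age 6: 0.15088 × 54 = 8.1475
  age 7: 0.08147 × 15 = 1.2221
  age 8: 0.04237 × 31 = 1.3135
R₀ = 20.8800 + 3.7700 + 12.2450 + 8.1475 + 1.2221 + 1.3135 = 47.5780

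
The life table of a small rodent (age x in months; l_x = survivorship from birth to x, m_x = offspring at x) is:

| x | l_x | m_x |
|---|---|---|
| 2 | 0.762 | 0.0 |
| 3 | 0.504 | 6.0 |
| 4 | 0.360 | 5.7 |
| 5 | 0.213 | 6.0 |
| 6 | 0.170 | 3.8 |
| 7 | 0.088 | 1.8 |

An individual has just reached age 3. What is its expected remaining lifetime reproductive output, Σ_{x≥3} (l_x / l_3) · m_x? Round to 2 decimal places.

l_3 = 0.504. Conditional survival from age 3 to x is l_x / l_3.
  x=3: (0.504/0.504) × 6.0 = 6.0000
  x=4: (0.360/0.504) × 5.7 = 4.0714
  x=5: (0.213/0.504) × 6.0 = 2.5357
  x=6: (0.170/0.504) × 3.8 = 1.2817
  x=7: (0.088/0.504) × 1.8 = 0.3143
Sum = 6.0000 + 4.0714 + 2.5357 + 1.2817 + 0.3143 = 14.2032

14.20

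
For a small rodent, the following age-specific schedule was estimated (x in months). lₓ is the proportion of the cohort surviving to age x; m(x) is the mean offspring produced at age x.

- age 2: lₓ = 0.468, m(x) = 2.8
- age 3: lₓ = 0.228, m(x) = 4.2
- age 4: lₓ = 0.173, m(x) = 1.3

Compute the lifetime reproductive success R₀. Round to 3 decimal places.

2.493

R₀ = Σ lₓ m(x):
  age 2: 0.468 × 2.8 = 1.3104
  age 3: 0.228 × 4.2 = 0.9576
  age 4: 0.173 × 1.3 = 0.2249
R₀ = 1.3104 + 0.9576 + 0.2249 = 2.4929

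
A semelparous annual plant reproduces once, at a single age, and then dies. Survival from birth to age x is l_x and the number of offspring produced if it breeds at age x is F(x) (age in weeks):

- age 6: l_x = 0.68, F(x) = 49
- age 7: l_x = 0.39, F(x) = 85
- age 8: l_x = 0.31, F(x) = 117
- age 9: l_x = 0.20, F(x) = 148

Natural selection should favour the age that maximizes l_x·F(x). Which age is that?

Expected offspring if breeding at age x = l_x × F(x):
  age 6: 0.68 × 49 = 33.320
  age 7: 0.39 × 85 = 33.150
  age 8: 0.31 × 117 = 36.270
  age 9: 0.20 × 148 = 29.600
Maximum at age 8 (36.270).

8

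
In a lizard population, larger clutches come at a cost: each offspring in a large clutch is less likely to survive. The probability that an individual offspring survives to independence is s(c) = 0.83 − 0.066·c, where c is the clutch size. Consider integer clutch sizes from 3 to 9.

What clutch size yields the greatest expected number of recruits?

6

Expected recruits = c × s(c):
  c=3: 3 × 0.632 = 1.896
  c=4: 4 × 0.566 = 2.264
  c=5: 5 × 0.500 = 2.500
  c=6: 6 × 0.434 = 2.604
  c=7: 7 × 0.368 = 2.576
  c=8: 8 × 0.302 = 2.416
  c=9: 9 × 0.236 = 2.124
Maximum at c = 6 (2.604 recruits).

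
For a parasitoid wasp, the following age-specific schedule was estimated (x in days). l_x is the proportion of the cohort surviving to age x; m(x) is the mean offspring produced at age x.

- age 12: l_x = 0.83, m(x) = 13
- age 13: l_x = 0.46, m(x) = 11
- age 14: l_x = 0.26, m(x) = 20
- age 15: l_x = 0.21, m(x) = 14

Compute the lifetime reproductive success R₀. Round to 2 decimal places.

23.99

R₀ = Σ l_x m(x):
  age 12: 0.83 × 13 = 10.7900
  age 13: 0.46 × 11 = 5.0600
  age 14: 0.26 × 20 = 5.2000
  age 15: 0.21 × 14 = 2.9400
R₀ = 10.7900 + 5.0600 + 5.2000 + 2.9400 = 23.9900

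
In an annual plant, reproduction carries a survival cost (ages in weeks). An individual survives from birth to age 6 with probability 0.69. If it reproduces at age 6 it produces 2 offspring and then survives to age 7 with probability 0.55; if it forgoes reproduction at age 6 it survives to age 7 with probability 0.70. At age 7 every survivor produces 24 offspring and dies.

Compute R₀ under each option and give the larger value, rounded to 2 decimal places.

breed at age 6: R₀ = 0.69 × (2 + 0.55 × 24) = 0.69 × 15.2000 = 10.4880
delay to age 7: R₀ = 0.69 × (0.70 × 24) = 0.69 × 16.8000 = 11.5920
Higher: delay to age 7 (11.5920).

11.59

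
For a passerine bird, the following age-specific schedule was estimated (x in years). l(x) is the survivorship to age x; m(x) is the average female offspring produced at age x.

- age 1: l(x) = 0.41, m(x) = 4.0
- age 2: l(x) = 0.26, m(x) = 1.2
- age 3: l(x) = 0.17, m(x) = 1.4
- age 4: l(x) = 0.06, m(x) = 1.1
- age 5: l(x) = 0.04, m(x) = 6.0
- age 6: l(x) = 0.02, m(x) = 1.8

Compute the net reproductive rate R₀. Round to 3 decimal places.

R₀ = Σ l(x) m(x):
  age 1: 0.41 × 4.0 = 1.6400
  age 2: 0.26 × 1.2 = 0.3120
  age 3: 0.17 × 1.4 = 0.2380
  age 4: 0.06 × 1.1 = 0.0660
  age 5: 0.04 × 6.0 = 0.2400
  age 6: 0.02 × 1.8 = 0.0360
R₀ = 1.6400 + 0.3120 + 0.2380 + 0.0660 + 0.2400 + 0.0360 = 2.5320

2.532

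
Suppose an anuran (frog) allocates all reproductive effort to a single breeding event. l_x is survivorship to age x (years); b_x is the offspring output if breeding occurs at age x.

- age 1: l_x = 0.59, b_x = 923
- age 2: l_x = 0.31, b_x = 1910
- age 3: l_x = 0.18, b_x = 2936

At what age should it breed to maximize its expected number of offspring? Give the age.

2

Expected offspring if breeding at age x = l_x × b_x:
  age 1: 0.59 × 923 = 544.570
  age 2: 0.31 × 1910 = 592.100
  age 3: 0.18 × 2936 = 528.480
Maximum at age 2 (592.100).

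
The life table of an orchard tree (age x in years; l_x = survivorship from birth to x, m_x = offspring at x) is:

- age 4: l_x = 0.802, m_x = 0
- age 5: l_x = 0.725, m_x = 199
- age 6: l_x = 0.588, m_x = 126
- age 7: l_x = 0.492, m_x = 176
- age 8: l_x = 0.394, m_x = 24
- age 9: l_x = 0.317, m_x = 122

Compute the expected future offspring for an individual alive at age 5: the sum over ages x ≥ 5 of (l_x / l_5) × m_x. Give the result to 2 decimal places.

487.01

l_5 = 0.725. Conditional survival from age 5 to x is l_x / l_5.
  x=5: (0.725/0.725) × 199 = 199.0000
  x=6: (0.588/0.725) × 126 = 102.1903
  x=7: (0.492/0.725) × 176 = 119.4372
  x=8: (0.394/0.725) × 24 = 13.0428
  x=9: (0.317/0.725) × 122 = 53.3434
Sum = 199.0000 + 102.1903 + 119.4372 + 13.0428 + 53.3434 = 487.0138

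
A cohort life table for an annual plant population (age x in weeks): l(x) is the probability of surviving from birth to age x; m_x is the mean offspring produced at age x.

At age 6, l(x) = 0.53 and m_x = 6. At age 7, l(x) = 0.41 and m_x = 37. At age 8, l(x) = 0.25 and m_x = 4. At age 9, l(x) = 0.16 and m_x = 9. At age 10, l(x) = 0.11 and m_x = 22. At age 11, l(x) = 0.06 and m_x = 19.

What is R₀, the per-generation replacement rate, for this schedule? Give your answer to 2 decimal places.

24.35

R₀ = Σ l(x) m_x:
  age 6: 0.53 × 6 = 3.1800
  age 7: 0.41 × 37 = 15.1700
  age 8: 0.25 × 4 = 1.0000
  age 9: 0.16 × 9 = 1.4400
  age 10: 0.11 × 22 = 2.4200
  age 11: 0.06 × 19 = 1.1400
R₀ = 3.1800 + 15.1700 + 1.0000 + 1.4400 + 2.4200 + 1.1400 = 24.3500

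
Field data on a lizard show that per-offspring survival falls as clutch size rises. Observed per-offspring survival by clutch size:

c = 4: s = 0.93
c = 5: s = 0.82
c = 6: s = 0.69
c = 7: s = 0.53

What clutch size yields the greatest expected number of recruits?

6

Expected recruits = c × s(c):
  c=4: 4 × 0.93 = 3.720
  c=5: 5 × 0.82 = 4.100
  c=6: 6 × 0.69 = 4.140
  c=7: 7 × 0.53 = 3.710
Maximum at c = 6 (4.140 recruits).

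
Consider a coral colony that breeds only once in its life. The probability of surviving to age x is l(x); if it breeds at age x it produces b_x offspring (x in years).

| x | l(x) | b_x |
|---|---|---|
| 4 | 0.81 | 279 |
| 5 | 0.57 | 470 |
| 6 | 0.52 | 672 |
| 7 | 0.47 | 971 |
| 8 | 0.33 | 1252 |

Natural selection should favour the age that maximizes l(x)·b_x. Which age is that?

7

Expected offspring if breeding at age x = l(x) × b_x:
  age 4: 0.81 × 279 = 225.990
  age 5: 0.57 × 470 = 267.900
  age 6: 0.52 × 672 = 349.440
  age 7: 0.47 × 971 = 456.370
  age 8: 0.33 × 1252 = 413.160
Maximum at age 7 (456.370).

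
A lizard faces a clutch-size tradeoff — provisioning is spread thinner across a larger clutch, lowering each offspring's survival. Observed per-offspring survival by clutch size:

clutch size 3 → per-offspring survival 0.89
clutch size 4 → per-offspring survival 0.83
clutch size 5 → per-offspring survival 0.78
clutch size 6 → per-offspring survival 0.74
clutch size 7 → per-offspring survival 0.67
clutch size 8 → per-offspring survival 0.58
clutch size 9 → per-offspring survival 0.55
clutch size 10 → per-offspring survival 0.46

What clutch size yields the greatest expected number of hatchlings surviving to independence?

Expected hatchlings surviving to independence = c × s(c):
  c=3: 3 × 0.89 = 2.670
  c=4: 4 × 0.83 = 3.320
  c=5: 5 × 0.78 = 3.900
  c=6: 6 × 0.74 = 4.440
  c=7: 7 × 0.67 = 4.690
  c=8: 8 × 0.58 = 4.640
  c=9: 9 × 0.55 = 4.950
  c=10: 10 × 0.46 = 4.600
Maximum at c = 9 (4.950 hatchlings surviving to independence).

9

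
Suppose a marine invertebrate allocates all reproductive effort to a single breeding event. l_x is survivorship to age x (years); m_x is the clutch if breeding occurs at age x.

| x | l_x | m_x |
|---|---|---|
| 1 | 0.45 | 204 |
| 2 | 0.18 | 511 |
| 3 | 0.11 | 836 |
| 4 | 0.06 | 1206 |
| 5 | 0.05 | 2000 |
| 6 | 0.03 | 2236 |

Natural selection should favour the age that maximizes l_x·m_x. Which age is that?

Expected offspring if breeding at age x = l_x × m_x:
  age 1: 0.45 × 204 = 91.800
  age 2: 0.18 × 511 = 91.980
  age 3: 0.11 × 836 = 91.960
  age 4: 0.06 × 1206 = 72.360
  age 5: 0.05 × 2000 = 100.000
  age 6: 0.03 × 2236 = 67.080
Maximum at age 5 (100.000).

5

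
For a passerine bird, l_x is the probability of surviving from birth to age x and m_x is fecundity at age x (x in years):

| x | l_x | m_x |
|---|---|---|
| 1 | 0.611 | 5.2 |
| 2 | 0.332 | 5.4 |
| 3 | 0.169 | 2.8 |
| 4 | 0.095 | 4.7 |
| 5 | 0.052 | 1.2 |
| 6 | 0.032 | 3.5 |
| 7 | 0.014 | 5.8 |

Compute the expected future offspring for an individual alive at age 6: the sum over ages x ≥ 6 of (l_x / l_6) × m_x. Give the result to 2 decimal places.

l_6 = 0.032. Conditional survival from age 6 to x is l_x / l_6.
  x=6: (0.032/0.032) × 3.5 = 3.5000
  x=7: (0.014/0.032) × 5.8 = 2.5375
Sum = 3.5000 + 2.5375 = 6.0375

6.04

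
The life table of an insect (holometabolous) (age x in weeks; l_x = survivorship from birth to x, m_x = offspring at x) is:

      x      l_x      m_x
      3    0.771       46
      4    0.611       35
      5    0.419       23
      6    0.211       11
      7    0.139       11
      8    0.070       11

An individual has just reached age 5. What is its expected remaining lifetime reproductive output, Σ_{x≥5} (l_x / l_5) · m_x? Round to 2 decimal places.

l_5 = 0.419. Conditional survival from age 5 to x is l_x / l_5.
  x=5: (0.419/0.419) × 23 = 23.0000
  x=6: (0.211/0.419) × 11 = 5.5394
  x=7: (0.139/0.419) × 11 = 3.6492
  x=8: (0.070/0.419) × 11 = 1.8377
Sum = 23.0000 + 5.5394 + 3.6492 + 1.8377 = 34.0263

34.03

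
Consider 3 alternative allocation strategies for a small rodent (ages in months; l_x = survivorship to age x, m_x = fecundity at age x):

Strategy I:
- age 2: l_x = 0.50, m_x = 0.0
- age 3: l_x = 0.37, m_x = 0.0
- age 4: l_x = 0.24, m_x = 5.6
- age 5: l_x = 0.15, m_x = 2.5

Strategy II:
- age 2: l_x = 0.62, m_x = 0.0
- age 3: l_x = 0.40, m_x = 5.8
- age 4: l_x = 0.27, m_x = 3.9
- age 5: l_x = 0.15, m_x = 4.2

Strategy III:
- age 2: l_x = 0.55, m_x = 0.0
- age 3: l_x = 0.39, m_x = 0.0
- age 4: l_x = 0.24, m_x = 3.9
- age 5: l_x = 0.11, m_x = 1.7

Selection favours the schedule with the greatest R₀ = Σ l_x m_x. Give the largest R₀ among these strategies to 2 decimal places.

4.00

Strategy I: R₀ = 0.50×0.0 + 0.37×0.0 + 0.24×5.6 + 0.15×2.5 = 1.7190
Strategy II: R₀ = 0.62×0.0 + 0.40×5.8 + 0.27×3.9 + 0.15×4.2 = 4.0030
Strategy III: R₀ = 0.55×0.0 + 0.39×0.0 + 0.24×3.9 + 0.11×1.7 = 1.1230
Highest R₀: strategy II with 4.0030.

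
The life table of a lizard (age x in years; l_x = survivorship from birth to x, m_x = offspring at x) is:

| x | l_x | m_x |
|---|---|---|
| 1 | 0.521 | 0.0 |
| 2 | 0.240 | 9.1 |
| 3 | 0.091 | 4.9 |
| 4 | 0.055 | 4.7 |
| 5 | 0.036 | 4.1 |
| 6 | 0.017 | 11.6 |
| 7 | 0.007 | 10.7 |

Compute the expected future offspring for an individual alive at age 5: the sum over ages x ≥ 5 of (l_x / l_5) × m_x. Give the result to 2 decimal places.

l_5 = 0.036. Conditional survival from age 5 to x is l_x / l_5.
  x=5: (0.036/0.036) × 4.1 = 4.1000
  x=6: (0.017/0.036) × 11.6 = 5.4778
  x=7: (0.007/0.036) × 10.7 = 2.0806
Sum = 4.1000 + 5.4778 + 2.0806 = 11.6583

11.66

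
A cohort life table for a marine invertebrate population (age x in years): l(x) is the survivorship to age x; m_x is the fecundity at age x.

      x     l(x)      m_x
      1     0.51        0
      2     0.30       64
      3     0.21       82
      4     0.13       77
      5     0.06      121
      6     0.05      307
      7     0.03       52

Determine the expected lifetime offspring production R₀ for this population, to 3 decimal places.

70.600

R₀ = Σ l(x) m_x:
  age 1: 0.51 × 0 = 0.0000
  age 2: 0.30 × 64 = 19.2000
  age 3: 0.21 × 82 = 17.2200
  age 4: 0.13 × 77 = 10.0100
  age 5: 0.06 × 121 = 7.2600
  age 6: 0.05 × 307 = 15.3500
  age 7: 0.03 × 52 = 1.5600
R₀ = 0.0000 + 19.2000 + 17.2200 + 10.0100 + 7.2600 + 15.3500 + 1.5600 = 70.6000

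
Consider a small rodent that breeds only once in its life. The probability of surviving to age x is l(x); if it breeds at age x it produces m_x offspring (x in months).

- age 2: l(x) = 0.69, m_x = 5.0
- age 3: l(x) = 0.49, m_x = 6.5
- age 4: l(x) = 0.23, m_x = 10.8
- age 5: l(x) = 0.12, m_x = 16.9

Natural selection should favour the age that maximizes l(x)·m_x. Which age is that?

2

Expected offspring if breeding at age x = l(x) × m_x:
  age 2: 0.69 × 5.0 = 3.450
  age 3: 0.49 × 6.5 = 3.185
  age 4: 0.23 × 10.8 = 2.484
  age 5: 0.12 × 16.9 = 2.028
Maximum at age 2 (3.450).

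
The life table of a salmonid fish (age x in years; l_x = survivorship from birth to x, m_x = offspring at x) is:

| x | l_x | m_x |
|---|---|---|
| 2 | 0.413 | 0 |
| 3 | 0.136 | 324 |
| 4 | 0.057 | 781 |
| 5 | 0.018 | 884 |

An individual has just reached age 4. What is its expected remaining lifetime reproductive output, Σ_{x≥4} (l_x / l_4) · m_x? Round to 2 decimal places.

l_4 = 0.057. Conditional survival from age 4 to x is l_x / l_4.
  x=4: (0.057/0.057) × 781 = 781.0000
  x=5: (0.018/0.057) × 884 = 279.1579
Sum = 781.0000 + 279.1579 = 1060.1579

1060.16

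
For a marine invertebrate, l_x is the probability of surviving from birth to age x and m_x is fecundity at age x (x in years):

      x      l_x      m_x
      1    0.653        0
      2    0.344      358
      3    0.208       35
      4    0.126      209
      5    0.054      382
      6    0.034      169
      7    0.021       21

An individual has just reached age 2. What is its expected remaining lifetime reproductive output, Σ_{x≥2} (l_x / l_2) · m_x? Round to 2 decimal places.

l_2 = 0.344. Conditional survival from age 2 to x is l_x / l_2.
  x=2: (0.344/0.344) × 358 = 358.0000
  x=3: (0.208/0.344) × 35 = 21.1628
  x=4: (0.126/0.344) × 209 = 76.5523
  x=5: (0.054/0.344) × 382 = 59.9651
  x=6: (0.034/0.344) × 169 = 16.7035
  x=7: (0.021/0.344) × 21 = 1.2820
Sum = 358.0000 + 21.1628 + 76.5523 + 59.9651 + 16.7035 + 1.2820 = 533.6657

533.67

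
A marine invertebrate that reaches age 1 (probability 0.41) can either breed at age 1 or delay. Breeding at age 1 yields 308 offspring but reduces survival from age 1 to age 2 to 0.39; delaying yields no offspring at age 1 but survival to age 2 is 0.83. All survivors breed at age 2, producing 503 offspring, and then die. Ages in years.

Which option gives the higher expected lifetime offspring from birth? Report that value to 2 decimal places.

206.71

breed at age 1: R₀ = 0.41 × (308 + 0.39 × 503) = 0.41 × 504.1700 = 206.7097
delay to age 2: R₀ = 0.41 × (0.83 × 503) = 0.41 × 417.4900 = 171.1709
Higher: breed at age 1 (206.7097).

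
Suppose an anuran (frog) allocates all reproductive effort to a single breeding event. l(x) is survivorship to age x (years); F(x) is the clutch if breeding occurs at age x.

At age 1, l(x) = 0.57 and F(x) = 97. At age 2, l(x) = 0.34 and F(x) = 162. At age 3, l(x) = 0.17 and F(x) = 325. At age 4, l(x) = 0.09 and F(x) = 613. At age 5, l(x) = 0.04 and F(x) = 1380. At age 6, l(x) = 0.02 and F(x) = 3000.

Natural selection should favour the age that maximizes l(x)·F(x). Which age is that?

Expected offspring if breeding at age x = l(x) × F(x):
  age 1: 0.57 × 97 = 55.290
  age 2: 0.34 × 162 = 55.080
  age 3: 0.17 × 325 = 55.250
  age 4: 0.09 × 613 = 55.170
  age 5: 0.04 × 1380 = 55.200
  age 6: 0.02 × 3000 = 60.000
Maximum at age 6 (60.000).

6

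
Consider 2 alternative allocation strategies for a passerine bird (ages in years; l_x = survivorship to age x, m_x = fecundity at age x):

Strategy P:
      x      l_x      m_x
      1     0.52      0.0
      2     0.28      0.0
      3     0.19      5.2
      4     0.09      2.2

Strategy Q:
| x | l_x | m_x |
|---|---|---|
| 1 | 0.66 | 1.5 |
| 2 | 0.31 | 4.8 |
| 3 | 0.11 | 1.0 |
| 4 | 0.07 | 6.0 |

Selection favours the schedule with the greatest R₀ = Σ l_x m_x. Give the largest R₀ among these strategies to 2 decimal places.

Strategy P: R₀ = 0.52×0.0 + 0.28×0.0 + 0.19×5.2 + 0.09×2.2 = 1.1860
Strategy Q: R₀ = 0.66×1.5 + 0.31×4.8 + 0.11×1.0 + 0.07×6.0 = 3.0080
Highest R₀: strategy Q with 3.0080.

3.01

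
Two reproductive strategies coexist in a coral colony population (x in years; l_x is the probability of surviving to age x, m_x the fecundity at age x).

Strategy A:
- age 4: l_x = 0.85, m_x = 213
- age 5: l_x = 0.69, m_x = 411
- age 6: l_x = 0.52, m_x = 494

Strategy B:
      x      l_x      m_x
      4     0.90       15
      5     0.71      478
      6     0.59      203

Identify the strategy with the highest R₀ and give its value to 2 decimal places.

721.52

Strategy A: R₀ = 0.85×213 + 0.69×411 + 0.52×494 = 721.5200
Strategy B: R₀ = 0.90×15 + 0.71×478 + 0.59×203 = 472.6500
Highest R₀: strategy A with 721.5200.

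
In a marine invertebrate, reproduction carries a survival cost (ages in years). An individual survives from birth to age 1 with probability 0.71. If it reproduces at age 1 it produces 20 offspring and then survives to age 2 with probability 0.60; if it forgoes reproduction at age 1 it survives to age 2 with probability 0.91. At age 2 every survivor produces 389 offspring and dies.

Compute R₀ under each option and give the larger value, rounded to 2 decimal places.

251.33

breed at age 1: R₀ = 0.71 × (20 + 0.60 × 389) = 0.71 × 253.4000 = 179.9140
delay to age 2: R₀ = 0.71 × (0.91 × 389) = 0.71 × 353.9900 = 251.3329
Higher: delay to age 2 (251.3329).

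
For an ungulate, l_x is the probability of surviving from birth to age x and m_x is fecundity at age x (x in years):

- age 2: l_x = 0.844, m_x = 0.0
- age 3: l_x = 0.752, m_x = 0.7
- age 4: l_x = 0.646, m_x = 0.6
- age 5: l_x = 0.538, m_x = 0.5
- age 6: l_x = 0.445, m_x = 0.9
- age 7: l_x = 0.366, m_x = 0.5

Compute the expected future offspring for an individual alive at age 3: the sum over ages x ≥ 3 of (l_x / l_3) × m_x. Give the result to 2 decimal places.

l_3 = 0.752. Conditional survival from age 3 to x is l_x / l_3.
  x=3: (0.752/0.752) × 0.7 = 0.7000
  x=4: (0.646/0.752) × 0.6 = 0.5154
  x=5: (0.538/0.752) × 0.5 = 0.3577
  x=6: (0.445/0.752) × 0.9 = 0.5326
  x=7: (0.366/0.752) × 0.5 = 0.2434
Sum = 0.7000 + 0.5154 + 0.3577 + 0.5326 + 0.2434 = 2.3491

2.35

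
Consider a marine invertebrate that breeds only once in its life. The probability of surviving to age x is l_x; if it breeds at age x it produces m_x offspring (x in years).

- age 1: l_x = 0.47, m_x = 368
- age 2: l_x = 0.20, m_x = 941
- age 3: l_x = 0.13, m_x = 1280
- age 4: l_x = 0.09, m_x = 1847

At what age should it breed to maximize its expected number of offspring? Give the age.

Expected offspring if breeding at age x = l_x × m_x:
  age 1: 0.47 × 368 = 172.960
  age 2: 0.20 × 941 = 188.200
  age 3: 0.13 × 1280 = 166.400
  age 4: 0.09 × 1847 = 166.230
Maximum at age 2 (188.200).

2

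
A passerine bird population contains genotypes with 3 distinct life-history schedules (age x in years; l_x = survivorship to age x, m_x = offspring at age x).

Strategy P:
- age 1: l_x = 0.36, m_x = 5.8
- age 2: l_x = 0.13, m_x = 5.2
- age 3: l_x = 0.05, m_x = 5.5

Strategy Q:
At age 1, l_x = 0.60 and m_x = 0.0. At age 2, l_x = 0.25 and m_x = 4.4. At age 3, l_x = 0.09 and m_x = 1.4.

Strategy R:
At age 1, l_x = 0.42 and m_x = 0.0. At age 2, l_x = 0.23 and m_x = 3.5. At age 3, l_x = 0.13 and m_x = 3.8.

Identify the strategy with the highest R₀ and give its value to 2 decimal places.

3.04

Strategy P: R₀ = 0.36×5.8 + 0.13×5.2 + 0.05×5.5 = 3.0390
Strategy Q: R₀ = 0.60×0.0 + 0.25×4.4 + 0.09×1.4 = 1.2260
Strategy R: R₀ = 0.42×0.0 + 0.23×3.5 + 0.13×3.8 = 1.2990
Highest R₀: strategy P with 3.0390.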